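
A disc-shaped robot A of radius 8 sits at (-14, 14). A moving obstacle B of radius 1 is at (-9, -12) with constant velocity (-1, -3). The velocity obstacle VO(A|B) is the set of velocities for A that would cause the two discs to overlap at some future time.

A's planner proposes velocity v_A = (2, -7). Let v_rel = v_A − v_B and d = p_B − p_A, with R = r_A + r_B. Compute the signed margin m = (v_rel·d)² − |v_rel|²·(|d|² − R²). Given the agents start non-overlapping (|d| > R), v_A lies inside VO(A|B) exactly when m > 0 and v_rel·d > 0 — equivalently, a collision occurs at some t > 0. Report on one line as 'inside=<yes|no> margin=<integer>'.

d = (5, -26),  |d|² = 701;  R = 8+1 = 9,  c = 701−9² = 620
v_rel = (3, -4),  |v_rel|² = 25;  v_rel·d = (3)·(5) + (-4)·(-26) = 119
25·t² − 238·t + 620 = 0  ⇒  m = 119² − 25·620 = -1339
m = -1339 < 0,  v_rel·d = 119 > 0  ⇒  outside

inside=no margin=-1339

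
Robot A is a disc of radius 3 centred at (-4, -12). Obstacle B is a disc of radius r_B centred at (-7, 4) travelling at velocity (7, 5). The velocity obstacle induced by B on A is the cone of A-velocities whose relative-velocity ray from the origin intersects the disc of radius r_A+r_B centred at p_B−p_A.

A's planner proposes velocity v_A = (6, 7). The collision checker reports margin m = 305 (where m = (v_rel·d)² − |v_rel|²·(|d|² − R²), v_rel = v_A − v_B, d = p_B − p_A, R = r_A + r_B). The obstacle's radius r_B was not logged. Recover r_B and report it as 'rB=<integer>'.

m = 305
d = (-3, 16);  v_rel = (-1, 2),  |v_rel|² = 5
v_rel×d = (-1)·(16) − (2)·(-3) = -10
since m = R²·5 − (-10)²:  R² = (100 + 305) / 5 = 81
R = √81 = 9  ⇒  r_B = 9 − 3 = 6

rB=6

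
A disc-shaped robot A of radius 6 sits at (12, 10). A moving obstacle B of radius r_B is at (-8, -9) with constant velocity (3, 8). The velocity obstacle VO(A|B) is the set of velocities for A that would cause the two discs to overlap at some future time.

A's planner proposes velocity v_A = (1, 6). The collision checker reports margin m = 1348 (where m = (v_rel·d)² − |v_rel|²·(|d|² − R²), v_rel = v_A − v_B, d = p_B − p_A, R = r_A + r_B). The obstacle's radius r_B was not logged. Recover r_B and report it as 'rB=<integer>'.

m = 1348
d = (-20, -19);  v_rel = (-2, -2),  |v_rel|² = 8
v_rel×d = (-2)·(-19) − (-2)·(-20) = -2
since m = R²·8 − (-2)²:  R² = (4 + 1348) / 8 = 169
R = √169 = 13  ⇒  r_B = 13 − 6 = 7

rB=7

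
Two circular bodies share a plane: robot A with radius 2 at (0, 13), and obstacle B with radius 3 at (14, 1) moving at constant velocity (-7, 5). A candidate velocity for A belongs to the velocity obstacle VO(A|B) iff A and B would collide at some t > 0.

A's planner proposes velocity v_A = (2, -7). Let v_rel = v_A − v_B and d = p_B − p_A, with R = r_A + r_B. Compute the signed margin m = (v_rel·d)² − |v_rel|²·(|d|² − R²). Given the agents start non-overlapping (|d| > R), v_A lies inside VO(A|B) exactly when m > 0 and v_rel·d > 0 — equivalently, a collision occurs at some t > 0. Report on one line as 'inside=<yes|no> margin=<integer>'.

d = (14, -12),  |d|² = 340;  R = 2+3 = 5,  c = 340−5² = 315
v_rel = (9, -12),  |v_rel|² = 225;  v_rel·d = (9)·(14) + (-12)·(-12) = 270
225·t² − 540·t + 315 = 0  ⇒  m = 270² − 225·315 = 2025
m = 2025 > 0,  v_rel·d = 270 > 0  ⇒  inside

inside=yes margin=2025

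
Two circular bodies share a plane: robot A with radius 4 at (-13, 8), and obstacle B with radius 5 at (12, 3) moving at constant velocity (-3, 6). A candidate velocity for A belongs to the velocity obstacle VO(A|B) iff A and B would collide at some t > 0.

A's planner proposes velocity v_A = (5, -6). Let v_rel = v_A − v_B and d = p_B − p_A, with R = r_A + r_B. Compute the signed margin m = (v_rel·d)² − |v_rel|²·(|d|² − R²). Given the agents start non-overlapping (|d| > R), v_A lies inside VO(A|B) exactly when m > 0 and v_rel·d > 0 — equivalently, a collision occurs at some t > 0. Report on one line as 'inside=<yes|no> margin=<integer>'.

d = (25, -5),  |d|² = 650;  R = 4+5 = 9,  c = 650−9² = 569
v_rel = (8, -12),  |v_rel|² = 208;  v_rel·d = (8)·(25) + (-12)·(-5) = 260
208·t² − 520·t + 569 = 0  ⇒  m = 260² − 208·569 = -50752
m = -50752 < 0,  v_rel·d = 260 > 0  ⇒  outside

inside=no margin=-50752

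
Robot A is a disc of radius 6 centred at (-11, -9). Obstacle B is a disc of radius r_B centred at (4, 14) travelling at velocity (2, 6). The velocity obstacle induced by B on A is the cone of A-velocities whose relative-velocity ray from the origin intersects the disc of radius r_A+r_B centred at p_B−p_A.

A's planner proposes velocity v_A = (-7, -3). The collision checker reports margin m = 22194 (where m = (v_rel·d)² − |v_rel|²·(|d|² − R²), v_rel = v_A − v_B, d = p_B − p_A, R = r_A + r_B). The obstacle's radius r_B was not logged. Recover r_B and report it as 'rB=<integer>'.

m = 22194
d = (15, 23);  v_rel = (-9, -9),  |v_rel|² = 162
v_rel×d = (-9)·(23) − (-9)·(15) = -72
since m = R²·162 − (-72)²:  R² = (5184 + 22194) / 162 = 169
R = √169 = 13  ⇒  r_B = 13 − 6 = 7

rB=7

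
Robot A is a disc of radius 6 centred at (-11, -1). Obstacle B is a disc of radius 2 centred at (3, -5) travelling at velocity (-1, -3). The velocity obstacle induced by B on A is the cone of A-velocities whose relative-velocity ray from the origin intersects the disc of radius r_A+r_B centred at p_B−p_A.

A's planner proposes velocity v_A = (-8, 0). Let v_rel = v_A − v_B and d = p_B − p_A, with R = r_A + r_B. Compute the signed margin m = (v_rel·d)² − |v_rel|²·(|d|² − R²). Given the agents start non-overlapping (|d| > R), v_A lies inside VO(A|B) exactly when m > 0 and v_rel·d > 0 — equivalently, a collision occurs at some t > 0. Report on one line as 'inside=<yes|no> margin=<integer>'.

d = (14, -4),  |d|² = 212;  R = 6+2 = 8,  c = 212−8² = 148
v_rel = (-7, 3),  |v_rel|² = 58;  v_rel·d = (-7)·(14) + (3)·(-4) = -110
58·t² + 220·t + 148 = 0  ⇒  m = (-110)² − 58·148 = 3516
m = 3516 > 0,  v_rel·d = -110 < 0  ⇒  outside

inside=no margin=3516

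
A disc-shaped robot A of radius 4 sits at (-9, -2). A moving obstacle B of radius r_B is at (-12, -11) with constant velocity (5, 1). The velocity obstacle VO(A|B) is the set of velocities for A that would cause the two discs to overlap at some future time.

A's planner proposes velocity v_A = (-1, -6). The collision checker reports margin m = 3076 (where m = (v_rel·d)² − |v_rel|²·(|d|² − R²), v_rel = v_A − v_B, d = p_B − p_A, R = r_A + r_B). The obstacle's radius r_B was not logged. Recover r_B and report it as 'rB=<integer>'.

m = 3076
d = (-3, -9);  v_rel = (-6, -7),  |v_rel|² = 85
v_rel×d = (-6)·(-9) − (-7)·(-3) = 33
since m = R²·85 − 33²:  R² = (1089 + 3076) / 85 = 49
R = √49 = 7  ⇒  r_B = 7 − 4 = 3

rB=3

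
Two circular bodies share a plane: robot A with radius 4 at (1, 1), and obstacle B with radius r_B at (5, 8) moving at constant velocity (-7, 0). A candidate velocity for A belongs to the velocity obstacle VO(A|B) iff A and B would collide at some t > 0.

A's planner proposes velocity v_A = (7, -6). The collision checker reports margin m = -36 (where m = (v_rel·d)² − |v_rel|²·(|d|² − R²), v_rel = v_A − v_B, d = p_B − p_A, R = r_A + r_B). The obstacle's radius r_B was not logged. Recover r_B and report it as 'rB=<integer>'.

m = -36
d = (4, 7);  v_rel = (14, -6),  |v_rel|² = 232
v_rel×d = (14)·(7) − (-6)·(4) = 122
since m = R²·232 − 122²:  R² = (14884 + -36) / 232 = 64
R = √64 = 8  ⇒  r_B = 8 − 4 = 4

rB=4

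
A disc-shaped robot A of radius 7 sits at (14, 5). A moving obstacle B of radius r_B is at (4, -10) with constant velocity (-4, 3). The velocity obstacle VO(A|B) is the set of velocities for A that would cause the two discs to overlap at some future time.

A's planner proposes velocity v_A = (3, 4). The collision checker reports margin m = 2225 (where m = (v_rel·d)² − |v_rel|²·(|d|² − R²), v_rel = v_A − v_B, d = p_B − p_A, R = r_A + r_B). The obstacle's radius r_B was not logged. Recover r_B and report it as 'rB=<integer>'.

m = 2225
d = (-10, -15);  v_rel = (7, 1),  |v_rel|² = 50
v_rel×d = (7)·(-15) − (1)·(-10) = -95
since m = R²·50 − (-95)²:  R² = (9025 + 2225) / 50 = 225
R = √225 = 15  ⇒  r_B = 15 − 7 = 8

rB=8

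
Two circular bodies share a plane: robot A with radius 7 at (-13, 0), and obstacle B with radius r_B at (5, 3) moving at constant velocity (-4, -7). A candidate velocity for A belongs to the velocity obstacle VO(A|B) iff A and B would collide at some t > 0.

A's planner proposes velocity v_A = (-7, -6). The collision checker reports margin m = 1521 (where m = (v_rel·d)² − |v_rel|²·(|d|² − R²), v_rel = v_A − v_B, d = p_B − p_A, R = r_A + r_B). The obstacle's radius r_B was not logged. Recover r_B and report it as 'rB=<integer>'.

m = 1521
d = (18, 3);  v_rel = (-3, 1),  |v_rel|² = 10
v_rel×d = (-3)·(3) − (1)·(18) = -27
since m = R²·10 − (-27)²:  R² = (729 + 1521) / 10 = 225
R = √225 = 15  ⇒  r_B = 15 − 7 = 8

rB=8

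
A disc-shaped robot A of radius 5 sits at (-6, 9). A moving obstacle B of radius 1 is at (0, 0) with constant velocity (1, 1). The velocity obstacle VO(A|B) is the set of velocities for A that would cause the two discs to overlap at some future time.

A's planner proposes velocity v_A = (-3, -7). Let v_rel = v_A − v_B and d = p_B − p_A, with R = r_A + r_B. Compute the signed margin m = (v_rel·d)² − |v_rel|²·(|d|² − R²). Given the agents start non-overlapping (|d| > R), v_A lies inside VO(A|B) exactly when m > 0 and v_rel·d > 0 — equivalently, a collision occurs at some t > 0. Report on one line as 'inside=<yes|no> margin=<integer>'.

d = (6, -9),  |d|² = 117;  R = 5+1 = 6,  c = 117−6² = 81
v_rel = (-4, -8),  |v_rel|² = 80;  v_rel·d = (-4)·(6) + (-8)·(-9) = 48
80·t² − 96·t + 81 = 0  ⇒  m = 48² − 80·81 = -4176
m = -4176 < 0,  v_rel·d = 48 > 0  ⇒  outside

inside=no margin=-4176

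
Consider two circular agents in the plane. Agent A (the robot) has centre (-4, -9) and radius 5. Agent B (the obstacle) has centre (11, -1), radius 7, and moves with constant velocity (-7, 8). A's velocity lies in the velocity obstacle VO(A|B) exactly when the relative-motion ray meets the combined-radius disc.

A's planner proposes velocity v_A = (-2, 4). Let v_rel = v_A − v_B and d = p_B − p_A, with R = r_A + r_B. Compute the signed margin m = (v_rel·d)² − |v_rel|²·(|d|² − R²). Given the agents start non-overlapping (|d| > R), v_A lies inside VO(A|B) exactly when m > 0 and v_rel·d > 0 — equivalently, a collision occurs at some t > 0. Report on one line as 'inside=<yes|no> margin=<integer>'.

d = (15, 8),  |d|² = 289;  R = 5+7 = 12,  c = 289−12² = 145
v_rel = (5, -4),  |v_rel|² = 41;  v_rel·d = (5)·(15) + (-4)·(8) = 43
41·t² − 86·t + 145 = 0  ⇒  m = 43² − 41·145 = -4096
m = -4096 < 0,  v_rel·d = 43 > 0  ⇒  outside

inside=no margin=-4096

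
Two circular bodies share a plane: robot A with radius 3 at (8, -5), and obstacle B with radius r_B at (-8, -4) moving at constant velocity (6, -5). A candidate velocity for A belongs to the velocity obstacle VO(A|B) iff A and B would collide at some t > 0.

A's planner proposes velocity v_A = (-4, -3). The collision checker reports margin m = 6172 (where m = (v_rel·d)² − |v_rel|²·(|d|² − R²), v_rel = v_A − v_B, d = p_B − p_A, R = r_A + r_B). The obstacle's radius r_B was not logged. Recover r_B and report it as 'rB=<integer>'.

m = 6172
d = (-16, 1);  v_rel = (-10, 2),  |v_rel|² = 104
v_rel×d = (-10)·(1) − (2)·(-16) = 22
since m = R²·104 − 22²:  R² = (484 + 6172) / 104 = 64
R = √64 = 8  ⇒  r_B = 8 − 3 = 5

rB=5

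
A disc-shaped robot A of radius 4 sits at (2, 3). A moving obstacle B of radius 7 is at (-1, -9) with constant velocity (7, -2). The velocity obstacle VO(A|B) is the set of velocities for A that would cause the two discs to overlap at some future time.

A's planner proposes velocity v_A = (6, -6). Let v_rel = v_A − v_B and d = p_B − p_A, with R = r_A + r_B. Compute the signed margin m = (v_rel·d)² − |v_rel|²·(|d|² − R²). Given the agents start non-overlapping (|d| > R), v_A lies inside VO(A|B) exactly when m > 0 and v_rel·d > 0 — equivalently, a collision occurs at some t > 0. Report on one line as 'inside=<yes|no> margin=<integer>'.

d = (-3, -12),  |d|² = 153;  R = 4+7 = 11,  c = 153−11² = 32
v_rel = (-1, -4),  |v_rel|² = 17;  v_rel·d = (-1)·(-3) + (-4)·(-12) = 51
17·t² − 102·t + 32 = 0  ⇒  m = 51² − 17·32 = 2057
m = 2057 > 0,  v_rel·d = 51 > 0  ⇒  inside

inside=yes margin=2057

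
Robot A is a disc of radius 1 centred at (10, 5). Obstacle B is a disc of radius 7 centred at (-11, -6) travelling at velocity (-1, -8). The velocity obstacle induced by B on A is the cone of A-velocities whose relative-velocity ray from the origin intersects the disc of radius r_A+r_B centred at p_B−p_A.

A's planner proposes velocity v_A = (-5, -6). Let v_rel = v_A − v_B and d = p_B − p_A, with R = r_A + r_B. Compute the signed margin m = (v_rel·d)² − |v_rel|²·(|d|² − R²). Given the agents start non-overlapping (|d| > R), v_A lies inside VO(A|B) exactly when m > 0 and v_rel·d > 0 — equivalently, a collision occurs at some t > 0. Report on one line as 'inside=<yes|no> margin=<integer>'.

d = (-21, -11),  |d|² = 562;  R = 1+7 = 8,  c = 562−8² = 498
v_rel = (-4, 2),  |v_rel|² = 20;  v_rel·d = (-4)·(-21) + (2)·(-11) = 62
20·t² − 124·t + 498 = 0  ⇒  m = 62² − 20·498 = -6116
m = -6116 < 0,  v_rel·d = 62 > 0  ⇒  outside

inside=no margin=-6116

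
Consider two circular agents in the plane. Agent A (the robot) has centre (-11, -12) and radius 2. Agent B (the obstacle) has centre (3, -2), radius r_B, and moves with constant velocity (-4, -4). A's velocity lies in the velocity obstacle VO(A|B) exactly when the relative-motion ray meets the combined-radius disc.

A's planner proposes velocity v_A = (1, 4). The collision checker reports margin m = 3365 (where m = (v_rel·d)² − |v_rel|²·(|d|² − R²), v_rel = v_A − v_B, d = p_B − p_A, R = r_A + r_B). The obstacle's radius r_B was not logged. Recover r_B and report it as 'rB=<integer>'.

m = 3365
d = (14, 10);  v_rel = (5, 8),  |v_rel|² = 89
v_rel×d = (5)·(10) − (8)·(14) = -62
since m = R²·89 − (-62)²:  R² = (3844 + 3365) / 89 = 81
R = √81 = 9  ⇒  r_B = 9 − 2 = 7

rB=7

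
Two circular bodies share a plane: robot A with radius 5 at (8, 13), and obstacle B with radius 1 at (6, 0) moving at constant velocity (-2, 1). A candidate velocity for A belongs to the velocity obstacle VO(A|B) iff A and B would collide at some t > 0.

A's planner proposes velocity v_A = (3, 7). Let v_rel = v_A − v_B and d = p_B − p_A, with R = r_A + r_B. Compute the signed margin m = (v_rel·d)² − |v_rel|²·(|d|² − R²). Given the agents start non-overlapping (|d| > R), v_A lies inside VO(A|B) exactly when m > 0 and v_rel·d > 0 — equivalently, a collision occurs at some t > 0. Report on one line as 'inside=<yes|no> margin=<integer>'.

d = (-2, -13),  |d|² = 173;  R = 5+1 = 6,  c = 173−6² = 137
v_rel = (5, 6),  |v_rel|² = 61;  v_rel·d = (5)·(-2) + (6)·(-13) = -88
61·t² + 176·t + 137 = 0  ⇒  m = (-88)² − 61·137 = -613
m = -613 < 0,  v_rel·d = -88 < 0  ⇒  outside

inside=no margin=-613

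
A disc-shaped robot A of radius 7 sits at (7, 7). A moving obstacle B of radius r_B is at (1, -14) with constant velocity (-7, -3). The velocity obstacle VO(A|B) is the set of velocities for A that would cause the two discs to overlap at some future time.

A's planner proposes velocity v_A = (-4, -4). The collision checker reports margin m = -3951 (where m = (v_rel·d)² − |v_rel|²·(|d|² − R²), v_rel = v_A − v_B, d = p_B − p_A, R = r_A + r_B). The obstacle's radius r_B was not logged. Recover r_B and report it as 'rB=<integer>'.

m = -3951
d = (-6, -21);  v_rel = (3, -1),  |v_rel|² = 10
v_rel×d = (3)·(-21) − (-1)·(-6) = -69
since m = R²·10 − (-69)²:  R² = (4761 + -3951) / 10 = 81
R = √81 = 9  ⇒  r_B = 9 − 7 = 2

rB=2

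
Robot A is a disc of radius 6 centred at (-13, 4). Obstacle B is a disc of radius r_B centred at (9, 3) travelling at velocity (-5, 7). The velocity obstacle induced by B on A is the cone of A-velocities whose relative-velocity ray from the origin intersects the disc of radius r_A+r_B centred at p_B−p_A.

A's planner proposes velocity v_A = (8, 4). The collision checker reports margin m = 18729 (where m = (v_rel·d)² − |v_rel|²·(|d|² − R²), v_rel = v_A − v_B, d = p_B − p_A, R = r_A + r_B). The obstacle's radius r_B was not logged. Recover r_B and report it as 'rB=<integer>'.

m = 18729
d = (22, -1);  v_rel = (13, -3),  |v_rel|² = 178
v_rel×d = (13)·(-1) − (-3)·(22) = 53
since m = R²·178 − 53²:  R² = (2809 + 18729) / 178 = 121
R = √121 = 11  ⇒  r_B = 11 − 6 = 5

rB=5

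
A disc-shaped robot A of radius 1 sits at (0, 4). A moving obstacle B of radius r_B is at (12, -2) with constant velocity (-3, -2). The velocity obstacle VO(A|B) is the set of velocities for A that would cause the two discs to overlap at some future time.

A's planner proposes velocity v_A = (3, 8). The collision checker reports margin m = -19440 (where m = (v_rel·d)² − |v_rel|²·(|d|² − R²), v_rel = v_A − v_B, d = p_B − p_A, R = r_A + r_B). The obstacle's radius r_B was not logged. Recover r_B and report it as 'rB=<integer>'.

m = -19440
d = (12, -6);  v_rel = (6, 10),  |v_rel|² = 136
v_rel×d = (6)·(-6) − (10)·(12) = -156
since m = R²·136 − (-156)²:  R² = (24336 + -19440) / 136 = 36
R = √36 = 6  ⇒  r_B = 6 − 1 = 5

rB=5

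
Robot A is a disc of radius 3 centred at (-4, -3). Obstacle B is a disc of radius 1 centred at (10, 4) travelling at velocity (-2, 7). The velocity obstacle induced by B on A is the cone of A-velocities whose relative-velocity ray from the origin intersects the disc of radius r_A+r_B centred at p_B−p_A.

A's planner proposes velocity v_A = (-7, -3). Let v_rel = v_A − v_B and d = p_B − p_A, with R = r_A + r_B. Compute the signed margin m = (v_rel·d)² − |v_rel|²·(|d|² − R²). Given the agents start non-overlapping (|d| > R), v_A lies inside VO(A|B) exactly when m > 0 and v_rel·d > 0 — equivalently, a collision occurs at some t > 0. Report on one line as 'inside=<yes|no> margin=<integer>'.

d = (14, 7),  |d|² = 245;  R = 3+1 = 4,  c = 245−4² = 229
v_rel = (-5, -10),  |v_rel|² = 125;  v_rel·d = (-5)·(14) + (-10)·(7) = -140
125·t² + 280·t + 229 = 0  ⇒  m = (-140)² − 125·229 = -9025
m = -9025 < 0,  v_rel·d = -140 < 0  ⇒  outside

inside=no margin=-9025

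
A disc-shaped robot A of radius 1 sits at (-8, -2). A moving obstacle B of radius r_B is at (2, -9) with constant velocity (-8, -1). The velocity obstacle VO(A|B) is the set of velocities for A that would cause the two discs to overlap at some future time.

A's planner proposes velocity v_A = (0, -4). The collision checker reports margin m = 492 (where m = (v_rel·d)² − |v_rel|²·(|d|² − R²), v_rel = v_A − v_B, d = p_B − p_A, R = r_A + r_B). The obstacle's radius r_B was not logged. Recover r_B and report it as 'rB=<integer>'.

m = 492
d = (10, -7);  v_rel = (8, -3),  |v_rel|² = 73
v_rel×d = (8)·(-7) − (-3)·(10) = -26
since m = R²·73 − (-26)²:  R² = (676 + 492) / 73 = 16
R = √16 = 4  ⇒  r_B = 4 − 1 = 3

rB=3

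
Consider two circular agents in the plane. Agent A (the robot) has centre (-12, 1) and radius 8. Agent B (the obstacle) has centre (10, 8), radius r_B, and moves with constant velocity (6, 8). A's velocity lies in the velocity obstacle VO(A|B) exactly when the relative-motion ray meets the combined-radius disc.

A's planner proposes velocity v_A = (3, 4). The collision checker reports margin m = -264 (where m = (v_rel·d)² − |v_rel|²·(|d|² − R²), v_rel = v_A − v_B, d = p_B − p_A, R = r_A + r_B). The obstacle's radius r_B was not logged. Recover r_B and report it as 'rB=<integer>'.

m = -264
d = (22, 7);  v_rel = (-3, -4),  |v_rel|² = 25
v_rel×d = (-3)·(7) − (-4)·(22) = 67
since m = R²·25 − 67²:  R² = (4489 + -264) / 25 = 169
R = √169 = 13  ⇒  r_B = 13 − 8 = 5

rB=5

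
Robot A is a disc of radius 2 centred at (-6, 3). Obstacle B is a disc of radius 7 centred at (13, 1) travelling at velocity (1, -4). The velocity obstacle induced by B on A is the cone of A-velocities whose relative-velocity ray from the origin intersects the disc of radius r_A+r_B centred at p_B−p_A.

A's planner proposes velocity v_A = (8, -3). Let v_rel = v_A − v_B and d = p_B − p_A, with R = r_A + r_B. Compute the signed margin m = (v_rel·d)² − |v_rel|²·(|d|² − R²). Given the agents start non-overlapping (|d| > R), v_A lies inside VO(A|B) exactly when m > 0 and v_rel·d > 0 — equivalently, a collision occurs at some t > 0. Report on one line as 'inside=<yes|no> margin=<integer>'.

d = (19, -2),  |d|² = 365;  R = 2+7 = 9,  c = 365−9² = 284
v_rel = (7, 1),  |v_rel|² = 50;  v_rel·d = (7)·(19) + (1)·(-2) = 131
50·t² − 262·t + 284 = 0  ⇒  m = 131² − 50·284 = 2961
m = 2961 > 0,  v_rel·d = 131 > 0  ⇒  inside

inside=yes margin=2961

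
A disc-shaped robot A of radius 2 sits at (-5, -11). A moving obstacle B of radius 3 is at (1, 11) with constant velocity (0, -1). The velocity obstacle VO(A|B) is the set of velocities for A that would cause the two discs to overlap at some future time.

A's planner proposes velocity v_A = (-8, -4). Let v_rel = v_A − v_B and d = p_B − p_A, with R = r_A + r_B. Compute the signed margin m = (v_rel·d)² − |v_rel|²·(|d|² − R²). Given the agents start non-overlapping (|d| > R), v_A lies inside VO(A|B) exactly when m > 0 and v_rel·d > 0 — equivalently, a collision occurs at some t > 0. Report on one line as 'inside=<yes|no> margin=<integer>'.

d = (6, 22),  |d|² = 520;  R = 2+3 = 5,  c = 520−5² = 495
v_rel = (-8, -3),  |v_rel|² = 73;  v_rel·d = (-8)·(6) + (-3)·(22) = -114
73·t² + 228·t + 495 = 0  ⇒  m = (-114)² − 73·495 = -23139
m = -23139 < 0,  v_rel·d = -114 < 0  ⇒  outside

inside=no margin=-23139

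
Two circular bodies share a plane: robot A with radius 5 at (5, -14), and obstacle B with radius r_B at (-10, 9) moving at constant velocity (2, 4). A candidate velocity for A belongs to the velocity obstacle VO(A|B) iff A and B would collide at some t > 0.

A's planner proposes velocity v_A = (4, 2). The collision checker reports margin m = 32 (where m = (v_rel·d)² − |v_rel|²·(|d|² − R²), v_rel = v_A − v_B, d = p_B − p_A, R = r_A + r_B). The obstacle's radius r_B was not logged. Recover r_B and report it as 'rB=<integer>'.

m = 32
d = (-15, 23);  v_rel = (2, -2),  |v_rel|² = 8
v_rel×d = (2)·(23) − (-2)·(-15) = 16
since m = R²·8 − 16²:  R² = (256 + 32) / 8 = 36
R = √36 = 6  ⇒  r_B = 6 − 5 = 1

rB=1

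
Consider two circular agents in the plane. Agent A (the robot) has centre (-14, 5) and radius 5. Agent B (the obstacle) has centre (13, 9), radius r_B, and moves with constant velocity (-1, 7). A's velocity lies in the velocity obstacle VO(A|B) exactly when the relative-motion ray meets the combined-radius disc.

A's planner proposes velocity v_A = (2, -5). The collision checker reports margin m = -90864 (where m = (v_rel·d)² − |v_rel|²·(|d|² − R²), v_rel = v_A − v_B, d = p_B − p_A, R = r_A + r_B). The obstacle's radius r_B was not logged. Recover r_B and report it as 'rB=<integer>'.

m = -90864
d = (27, 4);  v_rel = (3, -12),  |v_rel|² = 153
v_rel×d = (3)·(4) − (-12)·(27) = 336
since m = R²·153 − 336²:  R² = (112896 + -90864) / 153 = 144
R = √144 = 12  ⇒  r_B = 12 − 5 = 7

rB=7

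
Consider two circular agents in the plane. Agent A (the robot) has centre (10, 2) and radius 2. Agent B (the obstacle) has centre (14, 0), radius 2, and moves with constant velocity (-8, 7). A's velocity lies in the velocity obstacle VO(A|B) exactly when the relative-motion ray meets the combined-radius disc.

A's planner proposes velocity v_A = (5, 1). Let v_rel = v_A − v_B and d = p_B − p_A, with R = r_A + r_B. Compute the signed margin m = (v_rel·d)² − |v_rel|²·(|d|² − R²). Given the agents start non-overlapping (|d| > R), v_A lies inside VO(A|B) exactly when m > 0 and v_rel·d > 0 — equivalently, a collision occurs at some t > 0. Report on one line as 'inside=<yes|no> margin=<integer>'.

d = (4, -2),  |d|² = 20;  R = 2+2 = 4,  c = 20−4² = 4
v_rel = (13, -6),  |v_rel|² = 205;  v_rel·d = (13)·(4) + (-6)·(-2) = 64
205·t² − 128·t + 4 = 0  ⇒  m = 64² − 205·4 = 3276
m = 3276 > 0,  v_rel·d = 64 > 0  ⇒  inside

inside=yes margin=3276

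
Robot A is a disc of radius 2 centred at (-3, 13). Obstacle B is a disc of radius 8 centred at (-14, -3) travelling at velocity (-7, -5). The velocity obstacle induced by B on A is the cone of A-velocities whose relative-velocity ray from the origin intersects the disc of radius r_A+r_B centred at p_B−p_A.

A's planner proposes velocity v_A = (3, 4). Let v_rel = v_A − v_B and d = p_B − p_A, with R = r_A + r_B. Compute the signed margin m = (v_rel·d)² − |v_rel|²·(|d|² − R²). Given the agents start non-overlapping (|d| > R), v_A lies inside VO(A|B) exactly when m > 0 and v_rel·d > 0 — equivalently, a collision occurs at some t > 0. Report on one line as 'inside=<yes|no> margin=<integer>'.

d = (-11, -16),  |d|² = 377;  R = 2+8 = 10,  c = 377−10² = 277
v_rel = (10, 9),  |v_rel|² = 181;  v_rel·d = (10)·(-11) + (9)·(-16) = -254
181·t² + 508·t + 277 = 0  ⇒  m = (-254)² − 181·277 = 14379
m = 14379 > 0,  v_rel·d = -254 < 0  ⇒  outside

inside=no margin=14379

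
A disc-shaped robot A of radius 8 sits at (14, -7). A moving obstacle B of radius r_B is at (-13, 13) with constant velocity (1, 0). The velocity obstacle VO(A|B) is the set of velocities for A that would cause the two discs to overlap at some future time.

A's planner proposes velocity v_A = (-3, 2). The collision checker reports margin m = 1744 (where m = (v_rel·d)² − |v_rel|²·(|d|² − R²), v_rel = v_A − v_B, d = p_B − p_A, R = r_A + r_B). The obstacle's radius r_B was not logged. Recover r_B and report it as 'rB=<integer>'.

m = 1744
d = (-27, 20);  v_rel = (-4, 2),  |v_rel|² = 20
v_rel×d = (-4)·(20) − (2)·(-27) = -26
since m = R²·20 − (-26)²:  R² = (676 + 1744) / 20 = 121
R = √121 = 11  ⇒  r_B = 11 − 8 = 3

rB=3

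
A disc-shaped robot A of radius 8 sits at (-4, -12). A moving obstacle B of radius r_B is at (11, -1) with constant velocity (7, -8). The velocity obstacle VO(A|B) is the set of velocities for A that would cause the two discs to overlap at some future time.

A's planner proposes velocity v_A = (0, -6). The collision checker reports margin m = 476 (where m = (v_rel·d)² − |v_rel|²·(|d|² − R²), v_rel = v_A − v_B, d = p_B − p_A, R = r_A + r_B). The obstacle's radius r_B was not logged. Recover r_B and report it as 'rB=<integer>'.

m = 476
d = (15, 11);  v_rel = (-7, 2),  |v_rel|² = 53
v_rel×d = (-7)·(11) − (2)·(15) = -107
since m = R²·53 − (-107)²:  R² = (11449 + 476) / 53 = 225
R = √225 = 15  ⇒  r_B = 15 − 8 = 7

rB=7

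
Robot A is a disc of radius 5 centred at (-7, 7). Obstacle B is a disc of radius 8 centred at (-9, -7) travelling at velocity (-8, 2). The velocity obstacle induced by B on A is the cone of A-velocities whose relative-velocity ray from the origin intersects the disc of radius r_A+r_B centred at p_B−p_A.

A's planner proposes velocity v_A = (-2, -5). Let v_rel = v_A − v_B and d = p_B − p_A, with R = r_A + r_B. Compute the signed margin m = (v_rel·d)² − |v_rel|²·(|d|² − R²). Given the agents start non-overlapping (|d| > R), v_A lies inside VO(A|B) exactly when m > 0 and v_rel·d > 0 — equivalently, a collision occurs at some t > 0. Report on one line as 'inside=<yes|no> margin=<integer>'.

d = (-2, -14),  |d|² = 200;  R = 5+8 = 13,  c = 200−13² = 31
v_rel = (6, -7),  |v_rel|² = 85;  v_rel·d = (6)·(-2) + (-7)·(-14) = 86
85·t² − 172·t + 31 = 0  ⇒  m = 86² − 85·31 = 4761
m = 4761 > 0,  v_rel·d = 86 > 0  ⇒  inside

inside=yes margin=4761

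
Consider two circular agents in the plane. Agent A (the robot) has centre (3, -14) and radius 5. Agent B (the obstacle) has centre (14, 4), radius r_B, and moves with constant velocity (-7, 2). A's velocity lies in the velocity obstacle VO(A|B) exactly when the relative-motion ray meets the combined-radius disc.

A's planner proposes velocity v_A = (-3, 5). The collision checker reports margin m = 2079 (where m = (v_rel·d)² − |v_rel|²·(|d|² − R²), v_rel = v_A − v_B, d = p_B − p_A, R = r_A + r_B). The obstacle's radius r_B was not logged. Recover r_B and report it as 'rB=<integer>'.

m = 2079
d = (11, 18);  v_rel = (4, 3),  |v_rel|² = 25
v_rel×d = (4)·(18) − (3)·(11) = 39
since m = R²·25 − 39²:  R² = (1521 + 2079) / 25 = 144
R = √144 = 12  ⇒  r_B = 12 − 5 = 7

rB=7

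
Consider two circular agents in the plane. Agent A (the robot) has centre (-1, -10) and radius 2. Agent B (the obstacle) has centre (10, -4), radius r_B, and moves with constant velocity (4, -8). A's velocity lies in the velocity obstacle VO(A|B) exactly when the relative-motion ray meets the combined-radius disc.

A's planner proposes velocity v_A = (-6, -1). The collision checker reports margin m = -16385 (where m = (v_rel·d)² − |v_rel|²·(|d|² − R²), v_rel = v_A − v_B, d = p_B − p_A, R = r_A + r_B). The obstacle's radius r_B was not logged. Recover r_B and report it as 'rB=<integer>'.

m = -16385
d = (11, 6);  v_rel = (-10, 7),  |v_rel|² = 149
v_rel×d = (-10)·(6) − (7)·(11) = -137
since m = R²·149 − (-137)²:  R² = (18769 + -16385) / 149 = 16
R = √16 = 4  ⇒  r_B = 4 − 2 = 2

rB=2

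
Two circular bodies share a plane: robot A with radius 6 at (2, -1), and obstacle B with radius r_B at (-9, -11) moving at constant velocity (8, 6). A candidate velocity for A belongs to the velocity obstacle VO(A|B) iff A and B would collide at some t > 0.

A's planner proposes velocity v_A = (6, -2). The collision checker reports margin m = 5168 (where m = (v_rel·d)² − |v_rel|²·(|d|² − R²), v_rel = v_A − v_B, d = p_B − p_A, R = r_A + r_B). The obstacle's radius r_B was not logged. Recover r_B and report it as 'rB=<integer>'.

m = 5168
d = (-11, -10);  v_rel = (-2, -8),  |v_rel|² = 68
v_rel×d = (-2)·(-10) − (-8)·(-11) = -68
since m = R²·68 − (-68)²:  R² = (4624 + 5168) / 68 = 144
R = √144 = 12  ⇒  r_B = 12 − 6 = 6

rB=6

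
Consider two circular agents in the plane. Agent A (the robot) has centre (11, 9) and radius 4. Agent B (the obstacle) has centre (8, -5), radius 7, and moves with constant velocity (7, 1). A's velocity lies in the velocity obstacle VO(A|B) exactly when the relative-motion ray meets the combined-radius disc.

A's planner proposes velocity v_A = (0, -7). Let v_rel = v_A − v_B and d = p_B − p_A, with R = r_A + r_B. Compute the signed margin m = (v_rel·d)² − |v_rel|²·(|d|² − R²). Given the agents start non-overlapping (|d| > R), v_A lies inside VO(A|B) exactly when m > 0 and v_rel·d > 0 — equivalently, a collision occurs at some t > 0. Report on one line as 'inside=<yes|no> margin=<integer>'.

d = (-3, -14),  |d|² = 205;  R = 4+7 = 11,  c = 205−11² = 84
v_rel = (-7, -8),  |v_rel|² = 113;  v_rel·d = (-7)·(-3) + (-8)·(-14) = 133
113·t² − 266·t + 84 = 0  ⇒  m = 133² − 113·84 = 8197
m = 8197 > 0,  v_rel·d = 133 > 0  ⇒  inside

inside=yes margin=8197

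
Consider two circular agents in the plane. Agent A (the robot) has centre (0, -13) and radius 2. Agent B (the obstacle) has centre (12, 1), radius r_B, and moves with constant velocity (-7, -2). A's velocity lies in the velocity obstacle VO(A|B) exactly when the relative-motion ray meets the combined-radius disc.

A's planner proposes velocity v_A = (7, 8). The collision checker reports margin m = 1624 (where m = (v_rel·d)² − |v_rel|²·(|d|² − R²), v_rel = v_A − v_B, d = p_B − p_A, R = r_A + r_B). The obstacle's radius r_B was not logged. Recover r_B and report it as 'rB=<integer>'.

m = 1624
d = (12, 14);  v_rel = (14, 10),  |v_rel|² = 296
v_rel×d = (14)·(14) − (10)·(12) = 76
since m = R²·296 − 76²:  R² = (5776 + 1624) / 296 = 25
R = √25 = 5  ⇒  r_B = 5 − 2 = 3

rB=3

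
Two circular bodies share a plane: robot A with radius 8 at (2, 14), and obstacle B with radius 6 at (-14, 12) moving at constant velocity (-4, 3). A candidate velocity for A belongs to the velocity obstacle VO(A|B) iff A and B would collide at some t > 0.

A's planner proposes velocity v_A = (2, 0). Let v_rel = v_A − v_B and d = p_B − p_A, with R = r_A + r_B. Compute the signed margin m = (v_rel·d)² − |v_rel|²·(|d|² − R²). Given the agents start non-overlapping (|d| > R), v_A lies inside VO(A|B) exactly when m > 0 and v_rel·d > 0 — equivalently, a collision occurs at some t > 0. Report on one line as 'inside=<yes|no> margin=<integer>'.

d = (-16, -2),  |d|² = 260;  R = 8+6 = 14,  c = 260−14² = 64
v_rel = (6, -3),  |v_rel|² = 45;  v_rel·d = (6)·(-16) + (-3)·(-2) = -90
45·t² + 180·t + 64 = 0  ⇒  m = (-90)² − 45·64 = 5220
m = 5220 > 0,  v_rel·d = -90 < 0  ⇒  outside

inside=no margin=5220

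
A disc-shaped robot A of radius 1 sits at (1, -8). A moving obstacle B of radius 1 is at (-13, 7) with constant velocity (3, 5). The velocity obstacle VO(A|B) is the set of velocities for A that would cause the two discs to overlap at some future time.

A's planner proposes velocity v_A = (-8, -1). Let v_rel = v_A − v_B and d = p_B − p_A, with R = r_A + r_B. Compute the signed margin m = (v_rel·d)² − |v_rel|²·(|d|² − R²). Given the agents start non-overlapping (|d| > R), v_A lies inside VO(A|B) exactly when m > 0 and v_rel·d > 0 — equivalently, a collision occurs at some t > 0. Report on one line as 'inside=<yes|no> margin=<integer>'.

d = (-14, 15),  |d|² = 421;  R = 1+1 = 2,  c = 421−2² = 417
v_rel = (-11, -6),  |v_rel|² = 157;  v_rel·d = (-11)·(-14) + (-6)·(15) = 64
157·t² − 128·t + 417 = 0  ⇒  m = 64² − 157·417 = -61373
m = -61373 < 0,  v_rel·d = 64 > 0  ⇒  outside

inside=no margin=-61373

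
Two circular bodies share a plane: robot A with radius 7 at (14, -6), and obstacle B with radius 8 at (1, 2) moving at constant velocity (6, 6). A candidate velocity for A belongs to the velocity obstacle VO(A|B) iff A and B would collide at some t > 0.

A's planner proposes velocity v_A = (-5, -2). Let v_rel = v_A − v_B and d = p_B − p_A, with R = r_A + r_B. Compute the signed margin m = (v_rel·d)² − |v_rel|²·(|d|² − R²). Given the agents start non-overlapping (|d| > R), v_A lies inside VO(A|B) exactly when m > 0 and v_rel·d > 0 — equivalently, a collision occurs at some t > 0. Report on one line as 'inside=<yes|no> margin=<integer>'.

d = (-13, 8),  |d|² = 233;  R = 7+8 = 15,  c = 233−15² = 8
v_rel = (-11, -8),  |v_rel|² = 185;  v_rel·d = (-11)·(-13) + (-8)·(8) = 79
185·t² − 158·t + 8 = 0  ⇒  m = 79² − 185·8 = 4761
m = 4761 > 0,  v_rel·d = 79 > 0  ⇒  inside

inside=yes margin=4761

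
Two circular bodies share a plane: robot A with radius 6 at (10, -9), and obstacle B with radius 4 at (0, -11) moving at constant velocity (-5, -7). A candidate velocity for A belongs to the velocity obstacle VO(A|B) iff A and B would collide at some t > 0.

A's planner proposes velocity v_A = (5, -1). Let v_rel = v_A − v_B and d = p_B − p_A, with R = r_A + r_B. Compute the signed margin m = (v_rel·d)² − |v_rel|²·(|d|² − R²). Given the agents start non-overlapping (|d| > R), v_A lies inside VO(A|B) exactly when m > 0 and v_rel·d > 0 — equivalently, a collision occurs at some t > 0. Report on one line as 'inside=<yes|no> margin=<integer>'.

d = (-10, -2),  |d|² = 104;  R = 6+4 = 10,  c = 104−10² = 4
v_rel = (10, 6),  |v_rel|² = 136;  v_rel·d = (10)·(-10) + (6)·(-2) = -112
136·t² + 224·t + 4 = 0  ⇒  m = (-112)² − 136·4 = 12000
m = 12000 > 0,  v_rel·d = -112 < 0  ⇒  outside

inside=no margin=12000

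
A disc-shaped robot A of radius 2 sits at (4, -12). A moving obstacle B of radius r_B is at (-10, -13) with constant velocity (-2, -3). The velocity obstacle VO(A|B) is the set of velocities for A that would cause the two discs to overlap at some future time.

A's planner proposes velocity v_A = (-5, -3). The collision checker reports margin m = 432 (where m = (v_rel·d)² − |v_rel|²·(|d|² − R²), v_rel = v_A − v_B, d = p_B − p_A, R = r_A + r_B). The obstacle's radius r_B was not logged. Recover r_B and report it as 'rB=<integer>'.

m = 432
d = (-14, -1);  v_rel = (-3, 0),  |v_rel|² = 9
v_rel×d = (-3)·(-1) − (0)·(-14) = 3
since m = R²·9 − 3²:  R² = (9 + 432) / 9 = 49
R = √49 = 7  ⇒  r_B = 7 − 2 = 5

rB=5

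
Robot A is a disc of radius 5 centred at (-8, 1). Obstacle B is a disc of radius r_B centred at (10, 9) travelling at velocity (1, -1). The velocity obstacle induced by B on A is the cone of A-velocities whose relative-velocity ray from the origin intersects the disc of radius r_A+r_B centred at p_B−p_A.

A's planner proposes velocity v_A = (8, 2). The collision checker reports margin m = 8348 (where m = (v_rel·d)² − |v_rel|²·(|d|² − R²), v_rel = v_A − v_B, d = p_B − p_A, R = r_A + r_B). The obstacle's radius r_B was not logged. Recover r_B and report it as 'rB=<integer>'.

m = 8348
d = (18, 8);  v_rel = (7, 3),  |v_rel|² = 58
v_rel×d = (7)·(8) − (3)·(18) = 2
since m = R²·58 − 2²:  R² = (4 + 8348) / 58 = 144
R = √144 = 12  ⇒  r_B = 12 − 5 = 7

rB=7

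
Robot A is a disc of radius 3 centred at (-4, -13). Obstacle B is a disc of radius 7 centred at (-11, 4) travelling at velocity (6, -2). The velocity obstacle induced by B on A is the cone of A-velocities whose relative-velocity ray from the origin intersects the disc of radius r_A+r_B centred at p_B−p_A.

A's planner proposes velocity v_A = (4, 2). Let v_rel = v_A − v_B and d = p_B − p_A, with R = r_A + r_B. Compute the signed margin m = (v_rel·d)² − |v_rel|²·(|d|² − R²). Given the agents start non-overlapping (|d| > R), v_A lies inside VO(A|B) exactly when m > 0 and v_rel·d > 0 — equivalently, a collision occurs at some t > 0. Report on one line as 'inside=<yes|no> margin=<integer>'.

d = (-7, 17),  |d|² = 338;  R = 3+7 = 10,  c = 338−10² = 238
v_rel = (-2, 4),  |v_rel|² = 20;  v_rel·d = (-2)·(-7) + (4)·(17) = 82
20·t² − 164·t + 238 = 0  ⇒  m = 82² − 20·238 = 1964
m = 1964 > 0,  v_rel·d = 82 > 0  ⇒  inside

inside=yes margin=1964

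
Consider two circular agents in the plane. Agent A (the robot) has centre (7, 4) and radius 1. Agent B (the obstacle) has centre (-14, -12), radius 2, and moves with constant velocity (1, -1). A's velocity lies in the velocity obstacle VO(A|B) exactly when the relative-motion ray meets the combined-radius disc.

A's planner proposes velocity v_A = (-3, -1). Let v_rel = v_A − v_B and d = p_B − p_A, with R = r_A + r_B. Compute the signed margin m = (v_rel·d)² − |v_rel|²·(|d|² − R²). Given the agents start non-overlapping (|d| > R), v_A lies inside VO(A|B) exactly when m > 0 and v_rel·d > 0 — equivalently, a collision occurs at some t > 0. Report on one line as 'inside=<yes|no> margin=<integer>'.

d = (-21, -16),  |d|² = 697;  R = 1+2 = 3,  c = 697−3² = 688
v_rel = (-4, 0),  |v_rel|² = 16;  v_rel·d = (-4)·(-21) + (0)·(-16) = 84
16·t² − 168·t + 688 = 0  ⇒  m = 84² − 16·688 = -3952
m = -3952 < 0,  v_rel·d = 84 > 0  ⇒  outside

inside=no margin=-3952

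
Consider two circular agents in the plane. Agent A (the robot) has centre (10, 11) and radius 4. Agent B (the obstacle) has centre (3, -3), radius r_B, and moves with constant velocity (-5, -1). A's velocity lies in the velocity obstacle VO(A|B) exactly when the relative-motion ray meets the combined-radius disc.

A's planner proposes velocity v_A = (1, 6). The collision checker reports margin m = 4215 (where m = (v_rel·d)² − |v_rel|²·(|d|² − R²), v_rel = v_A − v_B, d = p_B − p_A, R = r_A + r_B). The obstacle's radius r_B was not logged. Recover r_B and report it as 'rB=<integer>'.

m = 4215
d = (-7, -14);  v_rel = (6, 7),  |v_rel|² = 85
v_rel×d = (6)·(-14) − (7)·(-7) = -35
since m = R²·85 − (-35)²:  R² = (1225 + 4215) / 85 = 64
R = √64 = 8  ⇒  r_B = 8 − 4 = 4

rB=4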